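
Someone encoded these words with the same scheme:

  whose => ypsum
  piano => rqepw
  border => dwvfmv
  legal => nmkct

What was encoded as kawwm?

Shifts by position in whose: pos 0: w→y (+2), pos 1: h→p (+8), pos 2: o→s (+4), pos 3: s→u (+2), pos 4: e→m (+8) — repeating every 3. It's a Vigenère-style cipher with numeric key [2,8,4]: position i shifts by key[i mod 3].
Decoding kawwm: k−2=i, a−8=s, w−4=s, w−2=u, m−8=e.

issue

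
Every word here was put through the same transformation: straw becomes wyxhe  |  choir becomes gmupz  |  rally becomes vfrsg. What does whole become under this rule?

amusm

Each letter shifts forward by (position + 4), i.e. 4, 5, 6, … — the shift grows by one for each successive letter.
For whole: w+4=a, h+5=m, o+6=u, l+7=s, e+8=m.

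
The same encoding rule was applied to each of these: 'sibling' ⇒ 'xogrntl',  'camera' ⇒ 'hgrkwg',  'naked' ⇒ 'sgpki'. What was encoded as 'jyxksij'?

Shifts by position in sibling: pos 0: s→x (+5), pos 1: i→o (+6), pos 2: b→g (+5), pos 3: l→r (+6) — repeating every 2. It's a Vigenère-style cipher with numeric key [5,6]: position i shifts by key[i mod 2].
Reversing it on jyxksij: j−5=e, y−6=s, x−5=s, k−6=e, s−5=n, i−6=c, j−5=e.

essence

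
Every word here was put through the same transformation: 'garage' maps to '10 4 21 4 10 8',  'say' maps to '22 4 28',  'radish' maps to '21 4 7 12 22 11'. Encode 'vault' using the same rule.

Each letter is replaced by its alphabet position (a=1..z=26) + 3.
On vault: v=22→25, a=1→4, u=21→24, l=12→15, t=20→23.

25 4 24 15 23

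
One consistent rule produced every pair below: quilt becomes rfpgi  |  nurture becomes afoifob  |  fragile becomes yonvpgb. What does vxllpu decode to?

q(16)→r(17) and u(20)→f(5) fit y≡23x+13 (mod 26); the inverse of 23 mod 26 is 17. Treating letters as 0–25, the rule is x ↦ 23x + 13 (mod 26).
Decoding vxllpu: v(21)→17·(21−13)≡6=g; x(23)→17·(23−13)≡14=o; l(11)→17·(11−13)≡18=s; l(11)→17·(11−13)≡18=s; p(15)→17·(15−13)≡8=i; u(20)→17·(20−13)≡15=p (all mod 26).

gossip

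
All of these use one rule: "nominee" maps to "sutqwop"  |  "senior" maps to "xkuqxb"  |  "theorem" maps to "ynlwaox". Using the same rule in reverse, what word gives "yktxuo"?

temple

In nominee: n→s is +5, o→u is +6, m→t is +7, i→q is +8 — the shift increases by 1 each position. Letter i (0-indexed) is shifted by i+5, so successive shifts are 5, 6, 7, ….
Decoding yktxuo: y−5=t, k−6=e, t−7=m, x−8=p, u−9=l, o−10=e.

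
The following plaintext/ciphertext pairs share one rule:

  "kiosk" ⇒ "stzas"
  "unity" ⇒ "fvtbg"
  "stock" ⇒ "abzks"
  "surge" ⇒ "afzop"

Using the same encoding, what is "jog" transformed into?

The shift depends on letter class: consonant k→s is +8, but vowel i→t is +11. The rule splits by letter class: vowels +11, consonants +8.
On jog: j(cons)+8=r, o(vowel)+11=z, g(cons)+8=o.

rzo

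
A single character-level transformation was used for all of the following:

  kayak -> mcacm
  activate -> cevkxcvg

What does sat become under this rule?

ucv

Compare letters: k→m is +2, a→c is +2, y→a is +2 — a constant shift. Every letter moves 2 places later in the alphabet, wrapping around z→a.
Applying it to sat: s+2=u, a+2=c, t+2=v.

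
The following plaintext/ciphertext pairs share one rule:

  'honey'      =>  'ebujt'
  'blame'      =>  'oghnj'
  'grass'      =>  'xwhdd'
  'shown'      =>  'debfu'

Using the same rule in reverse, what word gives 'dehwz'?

h(7)→e(4) and o(14)→b(1) fit y≡7x+7 (mod 26); the inverse of 7 mod 26 is 15. Treating letters as 0–25, the rule is x ↦ 7x + 7 (mod 26).
Undoing it on dehwz: d(3)→15·(3−7)≡18=s; e(4)→15·(4−7)≡7=h; h(7)→15·(7−7)≡0=a; w(22)→15·(22−7)≡17=r; z(25)→15·(25−7)≡10=k (all mod 26).

shark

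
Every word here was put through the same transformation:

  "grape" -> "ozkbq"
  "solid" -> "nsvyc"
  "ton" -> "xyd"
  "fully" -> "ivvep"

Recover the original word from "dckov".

The word is reversed, then every letter is shifted forward by 10.
Undoing it on dckov: shift back: d−10=t, c−10=s, k−10=a, o−10=e, v−10=l → tsael; then reverse → least.

least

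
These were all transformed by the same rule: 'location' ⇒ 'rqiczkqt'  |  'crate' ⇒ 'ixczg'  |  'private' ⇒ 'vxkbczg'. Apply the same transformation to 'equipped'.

Vowels shift forward by 2 and consonants shift forward by 6.
For equipped: e(vowel)+2=g, q(cons)+6=w, u(vowel)+2=w, i(vowel)+2=k, p(cons)+6=v, p(cons)+6=v, e(vowel)+2=g, d(cons)+6=j.

gwwkvvgj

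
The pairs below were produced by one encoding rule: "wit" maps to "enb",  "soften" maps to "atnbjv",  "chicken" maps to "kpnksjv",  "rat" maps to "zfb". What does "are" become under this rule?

The shift depends on letter class: consonant w→e is +8, but vowel i→n is +5. The rule splits by letter class: vowels +5, consonants +8.
For are: a(vowel)+5=f, r(cons)+8=z, e(vowel)+5=j.

fzj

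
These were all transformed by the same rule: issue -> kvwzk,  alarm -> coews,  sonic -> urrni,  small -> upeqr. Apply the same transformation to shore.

In issue: i→k is +2, s→v is +3, s→w is +4, u→z is +5 — the shift increases by 1 each position. Letter i (0-indexed) is shifted by i+2, so successive shifts are 2, 3, 4, ….
For shore: s+2=u, h+3=k, o+4=s, r+5=w, e+6=k.

ukswk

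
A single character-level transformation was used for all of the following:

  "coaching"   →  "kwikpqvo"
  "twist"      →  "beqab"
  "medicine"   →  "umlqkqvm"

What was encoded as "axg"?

spy

This is a Caesar cipher with shift 8.
Decoding axg: a−8=s, x−8=p, g−8=y.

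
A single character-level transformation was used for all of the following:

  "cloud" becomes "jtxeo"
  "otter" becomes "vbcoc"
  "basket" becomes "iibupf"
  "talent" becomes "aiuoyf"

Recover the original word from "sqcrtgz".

In cloud: c→j is +7, l→t is +8, o→x is +9, u→e is +10 — the shift increases by 1 each position. Letter i (0-indexed) is shifted by i+7, so successive shifts are 7, 8, 9, ….
Undoing it on sqcrtgz: s−7=l, q−8=i, c−9=t, r−10=h, t−11=i, g−12=u, z−13=m.

lithium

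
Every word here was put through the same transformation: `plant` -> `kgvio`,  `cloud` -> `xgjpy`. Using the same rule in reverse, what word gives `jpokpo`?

output

This is a Caesar cipher with shift 21.
Decoding jpokpo: j−21=o, p−21=u, o−21=t, k−21=p, p−21=u, o−21=t.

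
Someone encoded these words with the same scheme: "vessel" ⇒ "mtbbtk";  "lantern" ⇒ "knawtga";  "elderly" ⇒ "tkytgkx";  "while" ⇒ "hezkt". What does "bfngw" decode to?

smart

v(21)→m(12) and e(4)→t(19) fit y≡21x+13 (mod 26); the inverse of 21 mod 26 is 5. This is an affine cipher: with a=0,…,z=25, each position x becomes (21x+13) mod 26.
Reversing it on bfngw: b(1)→5·(1−13)≡18=s; f(5)→5·(5−13)≡12=m; n(13)→5·(13−13)≡0=a; g(6)→5·(6−13)≡17=r; w(22)→5·(22−13)≡19=t (all mod 26).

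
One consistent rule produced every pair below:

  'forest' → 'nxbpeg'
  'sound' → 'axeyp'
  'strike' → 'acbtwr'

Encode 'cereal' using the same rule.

In forest: f→n is +8, o→x is +9, r→b is +10, e→p is +11 — the shift increases by 1 each position. Letter i (0-indexed) is shifted by i+8, so successive shifts are 8, 9, 10, ….
Applying it to cereal: c+8=k, e+9=n, r+10=b, e+11=p, a+12=m, l+13=y.

knbpmy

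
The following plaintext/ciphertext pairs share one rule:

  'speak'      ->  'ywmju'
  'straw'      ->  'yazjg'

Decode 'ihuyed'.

campus

In speak: s→y is +6, p→w is +7, e→m is +8, a→j is +9 — the shift increases by 1 each position. Letter i (0-indexed) is shifted by i+6, so successive shifts are 6, 7, 8, ….
Decoding ihuyed: i−6=c, h−7=a, u−8=m, y−9=p, e−10=u, d−11=s.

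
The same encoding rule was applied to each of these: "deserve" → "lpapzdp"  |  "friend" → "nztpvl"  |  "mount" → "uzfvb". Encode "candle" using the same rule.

klvltp

The shift depends on letter class: consonant d→l is +8, but vowel e→p is +11. Vowels shift forward by 11 and consonants shift forward by 8.
Applying it to candle: c(cons)+8=k, a(vowel)+11=l, n(cons)+8=v, d(cons)+8=l, l(cons)+8=t, e(vowel)+11=p.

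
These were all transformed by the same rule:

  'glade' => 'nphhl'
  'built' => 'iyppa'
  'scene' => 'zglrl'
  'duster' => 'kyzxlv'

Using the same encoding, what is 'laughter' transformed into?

Shifts by position in glade: pos 0: g→n (+7), pos 1: l→p (+4), pos 2: a→h (+7), pos 3: d→h (+4) — repeating every 2. It's a Vigenère-style cipher with numeric key [7,4]: position i shifts by key[i mod 2].
For laughter: l+7=s, a+4=e, u+7=b, g+4=k, h+7=o, t+4=x, e+7=l, r+4=v.

sebkoxlv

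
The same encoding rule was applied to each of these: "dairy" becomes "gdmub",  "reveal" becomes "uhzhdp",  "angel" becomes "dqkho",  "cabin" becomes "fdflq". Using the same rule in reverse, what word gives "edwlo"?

A repeating key of period 3 is used — shifts +3, +3, +4 over and over.
Undoing it on edwlo: e−3=b, d−3=a, w−4=s, l−3=i, o−3=l.

basil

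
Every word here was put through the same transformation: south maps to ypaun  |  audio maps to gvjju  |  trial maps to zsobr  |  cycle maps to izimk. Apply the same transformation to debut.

jfhvz

It's a Vigenère-style cipher with numeric key [6,1]: position i shifts by key[i mod 2].
For debut: d+6=j, e+1=f, b+6=h, u+1=v, t+6=z.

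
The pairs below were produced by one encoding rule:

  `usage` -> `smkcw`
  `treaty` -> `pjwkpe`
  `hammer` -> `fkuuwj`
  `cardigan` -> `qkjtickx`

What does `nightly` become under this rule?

xicfpre

u(20)→s(18) and s(18)→m(12) fit y≡3x+10 (mod 26); the inverse of 3 mod 26 is 9. Treating letters as 0–25, the rule is x ↦ 3x + 10 (mod 26).
On nightly: n(13)→3·13+10≡23=x; i(8)→3·8+10≡8=i; g(6)→3·6+10≡2=c; h(7)→3·7+10≡5=f; t(19)→3·19+10≡15=p; l(11)→3·11+10≡17=r; y(24)→3·24+10≡4=e (all mod 26).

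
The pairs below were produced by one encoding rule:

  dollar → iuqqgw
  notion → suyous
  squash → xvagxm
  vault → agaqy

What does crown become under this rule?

The shift depends on letter class: consonant d→i is +5, but vowel o→u is +6. Two shifts are in play — +6 for a/e/i/o/u, +5 for every other letter.
For crown: c(cons)+5=h, r(cons)+5=w, o(vowel)+6=u, w(cons)+5=b, n(cons)+5=s.

hwubs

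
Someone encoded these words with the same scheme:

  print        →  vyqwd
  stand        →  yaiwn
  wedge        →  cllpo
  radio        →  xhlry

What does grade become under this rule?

In print: p→v is +6, r→y is +7, i→q is +8, n→w is +9 — the shift increases by 1 each position. Letter i (0-indexed) is shifted by i+6, so successive shifts are 6, 7, 8, ….
Applying it to grade: g+6=m, r+7=y, a+8=i, d+9=m, e+10=o.

myimo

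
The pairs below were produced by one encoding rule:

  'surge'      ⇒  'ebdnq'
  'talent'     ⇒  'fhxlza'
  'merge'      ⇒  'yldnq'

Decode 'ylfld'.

Shifts by position in surge: pos 0: s→e (+12), pos 1: u→b (+7), pos 2: r→d (+12), pos 3: g→n (+7) — repeating every 2. A repeating key of period 2 is used — shifts +12, +7 over and over.
Reversing it on ylfld: y−12=m, l−7=e, f−12=t, l−7=e, d−12=r.

meter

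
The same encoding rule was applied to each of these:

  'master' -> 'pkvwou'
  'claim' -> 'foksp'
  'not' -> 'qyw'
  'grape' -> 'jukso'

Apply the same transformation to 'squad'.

vtekg

The rule splits by letter class: vowels +10, consonants +3.
Applying it to squad: s(cons)+3=v, q(cons)+3=t, u(vowel)+10=e, a(vowel)+10=k, d(cons)+3=g.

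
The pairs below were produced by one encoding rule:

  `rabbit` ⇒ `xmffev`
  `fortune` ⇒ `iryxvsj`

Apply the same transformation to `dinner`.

The output letters match the input read backwards, each shifted +4: rabbit reversed is tibbar. Two steps: reverse the string, then apply a Caesar shift of +4.
Applying it to dinner: reverse → rennid; then shift: r+4=v, e+4=i, n+4=r, n+4=r, i+4=m, d+4=h.

virrmh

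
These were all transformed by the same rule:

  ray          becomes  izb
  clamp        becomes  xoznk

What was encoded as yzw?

Each letter is replaced by its mirror in the alphabet: a↔z, b↔y, c↔x, and so on (the Atbash cipher).
Reversing it on yzw: y↔b, z↔a, w↔d.

bad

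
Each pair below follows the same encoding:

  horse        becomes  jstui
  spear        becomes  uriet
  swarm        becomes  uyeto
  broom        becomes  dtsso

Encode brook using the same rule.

dtssm

The shift depends on letter class: consonant h→j is +2, but vowel o→s is +4. Vowels shift forward by 4 and consonants shift forward by 2.
Applying it to brook: b(cons)+2=d, r(cons)+2=t, o(vowel)+4=s, o(vowel)+4=s, k(cons)+2=m.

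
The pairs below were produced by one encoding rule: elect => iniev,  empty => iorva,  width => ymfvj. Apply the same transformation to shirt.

The shift depends on letter class: consonant l→n is +2, but vowel e→i is +4. The rule splits by letter class: vowels +4, consonants +2.
Applying it to shirt: s(cons)+2=u, h(cons)+2=j, i(vowel)+4=m, r(cons)+2=t, t(cons)+2=v.

ujmtv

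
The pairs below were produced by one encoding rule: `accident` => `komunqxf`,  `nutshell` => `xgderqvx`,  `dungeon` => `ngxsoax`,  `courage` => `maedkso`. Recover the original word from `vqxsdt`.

length

Shifts by position in accident: pos 0: a→k (+10), pos 1: c→o (+12), pos 2: c→m (+10), pos 3: i→u (+12) — repeating every 2. The shifts repeat in a cycle of length 2: positions 0,1,… shift by +10, +12, then the pattern repeats.
Reversing it on vqxsdt: v−10=l, q−12=e, x−10=n, s−12=g, d−10=t, t−12=h.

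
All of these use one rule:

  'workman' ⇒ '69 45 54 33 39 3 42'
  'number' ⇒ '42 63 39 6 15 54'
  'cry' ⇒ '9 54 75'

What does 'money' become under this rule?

Each letter becomes 3×(its alphabet position, a=1..z=26).
On money: m=13→39, o=15→45, n=14→42, e=5→15, y=25→75.

39 45 42 15 75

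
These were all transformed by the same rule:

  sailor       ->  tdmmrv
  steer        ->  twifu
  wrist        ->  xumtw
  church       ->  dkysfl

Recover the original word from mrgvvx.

locust

Shifts by position in sailor: pos 0: s→t (+1), pos 1: a→d (+3), pos 2: i→m (+4), pos 3: l→m (+1), pos 4: o→r (+3), pos 5: r→v (+4) — repeating every 3. A repeating key of period 3 is used — shifts +1, +3, +4 over and over.
Reversing it on mrgvvx: m−1=l, r−3=o, g−4=c, v−1=u, v−3=s, x−4=t.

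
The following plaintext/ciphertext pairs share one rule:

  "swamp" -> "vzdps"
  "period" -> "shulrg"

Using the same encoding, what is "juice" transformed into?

mxlfh

Compare letters: s→v is +3, w→z is +3, a→d is +3 — a constant shift. Each letter is shifted forward by 3 in the alphabet (a Caesar shift of +3).
For juice: j+3=m, u+3=x, i+3=l, c+3=f, e+3=h.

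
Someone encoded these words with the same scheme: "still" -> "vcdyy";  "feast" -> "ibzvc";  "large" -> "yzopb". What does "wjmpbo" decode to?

s(18)→v(21) and t(19)→c(2) fit y≡7x+25 (mod 26); the inverse of 7 mod 26 is 15. Treating letters as 0–25, the rule is x ↦ 7x + 25 (mod 26).
Decoding wjmpbo: w(22)→15·(22−25)≡7=h; j(9)→15·(9−25)≡20=u; m(12)→15·(12−25)≡13=n; p(15)→15·(15−25)≡6=g; b(1)→15·(1−25)≡4=e; o(14)→15·(14−25)≡17=r (all mod 26).

hunger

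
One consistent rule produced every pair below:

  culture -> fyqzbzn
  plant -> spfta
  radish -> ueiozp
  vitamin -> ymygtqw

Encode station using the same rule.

In culture: c→f is +3, u→y is +4, l→q is +5, t→z is +6 — the shift increases by 1 each position. Each letter shifts forward by (position + 3), i.e. 3, 4, 5, … — the shift grows by one for each successive letter.
Applying it to station: s+3=v, t+4=x, a+5=f, t+6=z, i+7=p, o+8=w, n+9=w.

vxfzpww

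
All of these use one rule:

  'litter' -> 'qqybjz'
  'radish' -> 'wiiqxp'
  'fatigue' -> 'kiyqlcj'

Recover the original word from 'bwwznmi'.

worried

It's a Vigenère-style cipher with numeric key [5,8]: position i shifts by key[i mod 2].
Undoing it on bwwznmi: b−5=w, w−8=o, w−5=r, z−8=r, n−5=i, m−8=e, i−5=d.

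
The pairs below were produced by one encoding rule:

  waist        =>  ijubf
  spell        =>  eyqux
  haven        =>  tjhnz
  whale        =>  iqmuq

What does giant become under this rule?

srmwf

A repeating key of period 2 is used — shifts +12, +9 over and over.
On giant: g+12=s, i+9=r, a+12=m, n+9=w, t+12=f.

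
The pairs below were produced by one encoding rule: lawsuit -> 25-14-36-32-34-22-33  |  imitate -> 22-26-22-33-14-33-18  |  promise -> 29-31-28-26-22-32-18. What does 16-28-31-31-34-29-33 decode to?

l is letter #12 and maps to 25: an offset of 13. Letters become their 1-based position plus 13 (so a→14, b→15, …).
Decoding 16-28-31-31-34-29-33: 16→(16−13)÷1=3=c, 28→(28−13)÷1=15=o, 31→(31−13)÷1=18=r, 31→(31−13)÷1=18=r, 34→(34−13)÷1=21=u, 29→(29−13)÷1=16=p, 33→(33−13)÷1=20=t.

corrupt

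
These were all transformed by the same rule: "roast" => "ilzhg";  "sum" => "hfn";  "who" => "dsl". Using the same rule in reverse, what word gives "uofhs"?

Each pair mirrors across the alphabet (r↔i, o↔l, a↔z): positions sum to 25. Letters are reflected about the middle of the alphabet (position → 25−position): Atbash.
Undoing it on uofhs: u↔f, o↔l, f↔u, h↔s, s↔h.

flush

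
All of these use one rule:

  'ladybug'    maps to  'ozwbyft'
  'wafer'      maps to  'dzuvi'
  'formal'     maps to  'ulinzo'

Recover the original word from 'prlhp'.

kiosk

This is the alphabet-reversal cipher (Atbash): a becomes z, b becomes y, etc.
Undoing it on prlhp: p↔k, r↔i, l↔o, h↔s, p↔k.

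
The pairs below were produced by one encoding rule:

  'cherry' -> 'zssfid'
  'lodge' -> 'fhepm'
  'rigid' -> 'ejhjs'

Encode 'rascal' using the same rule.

The output letters match the input read backwards, each shifted +1: cherry reversed is yrrehc. Read the word backwards and shift each letter +1.
Applying it to rascal: reverse → lacsar; then shift: l+1=m, a+1=b, c+1=d, s+1=t, a+1=b, r+1=s.

mbdtbs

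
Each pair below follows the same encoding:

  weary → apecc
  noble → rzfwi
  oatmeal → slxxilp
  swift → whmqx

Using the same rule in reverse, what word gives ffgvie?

bucket

Shifts by position in weary: pos 0: w→a (+4), pos 1: e→p (+11), pos 2: a→e (+4), pos 3: r→c (+11) — repeating every 2. The shifts repeat in a cycle of length 2: positions 0,1,… shift by +4, +11, then the pattern repeats.
Decoding ffgvie: f−4=b, f−11=u, g−4=c, v−11=k, i−4=e, e−11=t.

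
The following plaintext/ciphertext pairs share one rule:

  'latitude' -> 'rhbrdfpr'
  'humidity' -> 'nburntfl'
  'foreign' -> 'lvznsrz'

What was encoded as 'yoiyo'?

Letter i (0-indexed) is shifted by i+6, so successive shifts are 6, 7, 8, ….
Undoing it on yoiyo: y−6=s, o−7=h, i−8=a, y−9=p, o−10=e.

shape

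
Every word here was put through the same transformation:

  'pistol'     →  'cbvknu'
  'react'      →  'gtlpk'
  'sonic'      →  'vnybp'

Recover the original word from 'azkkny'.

p(15)→c(2) and i(8)→b(1) fit y≡15x+11 (mod 26); the inverse of 15 mod 26 is 7. This is an affine cipher: with a=0,…,z=25, each position x becomes (15x+11) mod 26.
Decoding azkkny: a(0)→7·(0−11)≡1=b; z(25)→7·(25−11)≡20=u; k(10)→7·(10−11)≡19=t; k(10)→7·(10−11)≡19=t; n(13)→7·(13−11)≡14=o; y(24)→7·(24−11)≡13=n (all mod 26).

button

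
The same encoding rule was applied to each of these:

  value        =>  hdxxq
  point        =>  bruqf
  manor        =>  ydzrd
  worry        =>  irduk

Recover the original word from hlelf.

visit

It's a Vigenère-style cipher with numeric key [12,3]: position i shifts by key[i mod 2].
Undoing it on hlelf: h−12=v, l−3=i, e−12=s, l−3=i, f−12=t.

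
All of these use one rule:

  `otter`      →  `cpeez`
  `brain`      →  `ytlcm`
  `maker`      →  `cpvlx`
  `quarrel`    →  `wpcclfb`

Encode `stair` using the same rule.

ctled

The output letters match the input read backwards, each shifted +11: otter reversed is retto. Two steps: reverse the string, then apply a Caesar shift of +11.
For stair: reverse → riats; then shift: r+11=c, i+11=t, a+11=l, t+11=e, s+11=d.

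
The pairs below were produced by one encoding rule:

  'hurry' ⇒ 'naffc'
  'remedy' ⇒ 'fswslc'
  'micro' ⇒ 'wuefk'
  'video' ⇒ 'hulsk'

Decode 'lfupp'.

Each letter's alphabet position (a=0..z=25) is mapped through 7·x+16 mod 26 — an affine cipher.
Reversing it on lfupp: l(11)→15·(11−16)≡3=d; f(5)→15·(5−16)≡17=r; u(20)→15·(20−16)≡8=i; p(15)→15·(15−16)≡11=l; p(15)→15·(15−16)≡11=l (all mod 26).

drill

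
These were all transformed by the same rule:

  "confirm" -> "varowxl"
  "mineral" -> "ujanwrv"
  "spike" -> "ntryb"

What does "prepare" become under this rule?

The output letters match the input read backwards, each shifted +9: confirm reversed is mrifnoc. Two steps: reverse the string, then apply a Caesar shift of +9.
For prepare: reverse → eraperp; then shift: e+9=n, r+9=a, a+9=j, p+9=y, e+9=n, r+9=a, p+9=y.

najynay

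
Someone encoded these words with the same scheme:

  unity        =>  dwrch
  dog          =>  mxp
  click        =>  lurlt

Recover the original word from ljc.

cat

This is a Caesar cipher with shift 9.
Reversing it on ljc: l−9=c, j−9=a, c−9=t.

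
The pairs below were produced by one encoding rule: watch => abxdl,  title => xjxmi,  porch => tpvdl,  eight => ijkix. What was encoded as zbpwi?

It's a Vigenère-style cipher with numeric key [4,1]: position i shifts by key[i mod 2].
Reversing it on zbpwi: z−4=v, b−1=a, p−4=l, w−1=v, i−4=e.

valve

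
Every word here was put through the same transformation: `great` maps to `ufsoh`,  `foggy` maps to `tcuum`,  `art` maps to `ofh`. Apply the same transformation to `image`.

Each letter is shifted forward by 14 in the alphabet (a Caesar shift of +14).
On image: i+14=w, m+14=a, a+14=o, g+14=u, e+14=s.

waous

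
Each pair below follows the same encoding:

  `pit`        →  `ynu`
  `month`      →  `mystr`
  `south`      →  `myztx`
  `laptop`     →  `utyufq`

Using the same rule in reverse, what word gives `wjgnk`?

fiber

The output letters match the input read backwards, each shifted +5: pit reversed is tip. The word is reversed, then every letter is shifted forward by 5.
Undoing it on wjgnk: shift back: w−5=r, j−5=e, g−5=b, n−5=i, k−5=f → rebif; then reverse → fiber.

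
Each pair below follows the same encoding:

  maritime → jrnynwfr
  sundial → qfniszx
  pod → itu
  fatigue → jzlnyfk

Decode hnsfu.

panic

The output letters match the input read backwards, each shifted +5: maritime reversed is emitiram. Two steps: reverse the string, then apply a Caesar shift of +5.
Undoing it on hnsfu: shift back: h−5=c, n−5=i, s−5=n, f−5=a, u−5=p → cinap; then reverse → panic.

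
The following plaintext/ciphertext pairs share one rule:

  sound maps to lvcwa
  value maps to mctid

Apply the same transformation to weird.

Two steps: reverse the string, then apply a Caesar shift of +8.
Applying it to weird: reverse → driew; then shift: d+8=l, r+8=z, i+8=q, e+8=m, w+8=e.

lzqme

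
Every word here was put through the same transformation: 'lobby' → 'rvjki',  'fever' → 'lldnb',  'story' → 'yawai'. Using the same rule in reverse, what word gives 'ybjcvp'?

subtle

In lobby: l→r is +6, o→v is +7, b→j is +8, b→k is +9 — the shift increases by 1 each position. Each letter shifts forward by (position + 6), i.e. 6, 7, 8, … — the shift grows by one for each successive letter.
Decoding ybjcvp: y−6=s, b−7=u, j−8=b, c−9=t, v−10=l, p−11=e.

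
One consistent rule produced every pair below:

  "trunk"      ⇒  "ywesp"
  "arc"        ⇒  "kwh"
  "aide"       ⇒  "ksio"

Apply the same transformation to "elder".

The shift depends on letter class: consonant t→y is +5, but vowel u→e is +10. Two shifts are in play — +10 for a/e/i/o/u, +5 for every other letter.
Applying it to elder: e(vowel)+10=o, l(cons)+5=q, d(cons)+5=i, e(vowel)+10=o, r(cons)+5=w.

oqiow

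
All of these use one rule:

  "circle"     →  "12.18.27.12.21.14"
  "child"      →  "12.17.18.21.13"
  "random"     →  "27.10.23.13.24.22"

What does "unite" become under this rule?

The number is (letter's place in the alphabet, a=1) + 9.
On unite: u=21→30, n=14→23, i=9→18, t=20→29, e=5→14.

30.23.18.29.14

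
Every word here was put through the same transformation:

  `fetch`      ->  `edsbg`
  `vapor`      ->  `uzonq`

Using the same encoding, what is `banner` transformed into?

azmmdq

Compare letters: f→e is +25, e→d is +25, t→s is +25 — a constant shift. It's a constant shift of +25 (ROT25).
For banner: b+25=a, a+25=z, n+25=m, n+25=m, e+25=d, r+25=q.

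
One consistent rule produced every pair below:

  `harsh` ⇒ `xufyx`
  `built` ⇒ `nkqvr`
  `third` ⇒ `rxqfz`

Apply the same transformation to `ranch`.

h(7)→x(23) and a(0)→u(20) fit y≡19x+20 (mod 26); the inverse of 19 mod 26 is 11. Treating letters as 0–25, the rule is x ↦ 19x + 20 (mod 26).
For ranch: r(17)→19·17+20≡5=f; a(0)→19·0+20≡20=u; n(13)→19·13+20≡7=h; c(2)→19·2+20≡6=g; h(7)→19·7+20≡23=x (all mod 26).

fuhgx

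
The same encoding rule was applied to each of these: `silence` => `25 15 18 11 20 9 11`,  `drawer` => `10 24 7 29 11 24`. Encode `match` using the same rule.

19 7 26 9 14

s is letter #19 and maps to 25: an offset of 6. Each letter is replaced by its alphabet position (a=1..z=26) + 6.
For match: m=13→19, a=1→7, t=20→26, c=3→9, h=8→14.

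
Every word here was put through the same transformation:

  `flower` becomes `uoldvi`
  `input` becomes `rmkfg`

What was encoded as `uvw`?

Letters are reflected about the middle of the alphabet (position → 25−position): Atbash.
Decoding uvw: u↔f, v↔e, w↔d.

fed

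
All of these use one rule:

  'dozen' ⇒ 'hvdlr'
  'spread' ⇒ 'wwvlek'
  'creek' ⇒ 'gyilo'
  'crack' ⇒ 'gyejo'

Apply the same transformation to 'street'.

Shifts by position in dozen: pos 0: d→h (+4), pos 1: o→v (+7), pos 2: z→d (+4), pos 3: e→l (+7) — repeating every 2. A repeating key of period 2 is used — shifts +4, +7 over and over.
On street: s+4=w, t+7=a, r+4=v, e+7=l, e+4=i, t+7=a.

wavlia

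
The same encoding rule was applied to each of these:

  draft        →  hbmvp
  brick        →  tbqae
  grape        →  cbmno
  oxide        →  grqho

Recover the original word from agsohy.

d(3)→h(7) and r(17)→b(1) fit y≡7x+12 (mod 26); the inverse of 7 mod 26 is 15. Each letter's alphabet position (a=0..z=25) is mapped through 7·x+12 mod 26 — an affine cipher.
Reversing it on agsohy: a(0)→15·(0−12)≡2=c; g(6)→15·(6−12)≡14=o; s(18)→15·(18−12)≡12=m; o(14)→15·(14−12)≡4=e; h(7)→15·(7−12)≡3=d; y(24)→15·(24−12)≡24=y (all mod 26).

comedy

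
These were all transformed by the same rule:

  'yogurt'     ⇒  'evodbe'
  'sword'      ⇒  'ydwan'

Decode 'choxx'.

wagon

In yogurt: y→e is +6, o→v is +7, g→o is +8, u→d is +9 — the shift increases by 1 each position. Each letter shifts forward by (position + 6), i.e. 6, 7, 8, … — the shift grows by one for each successive letter.
Undoing it on choxx: c−6=w, h−7=a, o−8=g, x−9=o, x−10=n.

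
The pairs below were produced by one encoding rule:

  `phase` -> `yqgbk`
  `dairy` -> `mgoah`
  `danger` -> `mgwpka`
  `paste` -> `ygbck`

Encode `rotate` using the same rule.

aucgck

The rule splits by letter class: vowels +6, consonants +9.
Applying it to rotate: r(cons)+9=a, o(vowel)+6=u, t(cons)+9=c, a(vowel)+6=g, t(cons)+9=c, e(vowel)+6=k.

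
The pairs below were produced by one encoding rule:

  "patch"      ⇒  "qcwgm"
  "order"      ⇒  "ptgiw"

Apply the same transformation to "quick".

rwlgp

Letter i (0-indexed) is shifted by i+1, so successive shifts are 1, 2, 3, ….
Applying it to quick: q+1=r, u+2=w, i+3=l, c+4=g, k+5=p.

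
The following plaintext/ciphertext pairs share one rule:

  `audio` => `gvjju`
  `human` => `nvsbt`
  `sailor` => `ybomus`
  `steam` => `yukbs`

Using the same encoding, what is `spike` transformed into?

yqolk

Shifts by position in audio: pos 0: a→g (+6), pos 1: u→v (+1), pos 2: d→j (+6), pos 3: i→j (+1) — repeating every 2. It's a Vigenère-style cipher with numeric key [6,1]: position i shifts by key[i mod 2].
Applying it to spike: s+6=y, p+1=q, i+6=o, k+1=l, e+6=k.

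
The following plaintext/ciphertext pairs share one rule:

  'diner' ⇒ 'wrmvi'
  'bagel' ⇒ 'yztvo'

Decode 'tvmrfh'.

Each pair mirrors across the alphabet (d↔w, i↔r, n↔m): positions sum to 25. This is the alphabet-reversal cipher (Atbash): a becomes z, b becomes y, etc.
Reversing it on tvmrfh: t↔g, v↔e, m↔n, r↔i, f↔u, h↔s.

genius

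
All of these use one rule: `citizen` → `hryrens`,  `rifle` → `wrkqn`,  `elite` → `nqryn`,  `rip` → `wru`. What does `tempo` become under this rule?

The rule splits by letter class: vowels +9, consonants +5.
For tempo: t(cons)+5=y, e(vowel)+9=n, m(cons)+5=r, p(cons)+5=u, o(vowel)+9=x.

ynrux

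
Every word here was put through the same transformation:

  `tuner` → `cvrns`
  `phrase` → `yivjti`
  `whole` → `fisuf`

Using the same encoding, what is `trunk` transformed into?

Shifts by position in tuner: pos 0: t→c (+9), pos 1: u→v (+1), pos 2: n→r (+4), pos 3: e→n (+9), pos 4: r→s (+1) — repeating every 3. The shifts repeat in a cycle of length 3: positions 0,1,… shift by +9, +1, +4, then the pattern repeats.
On trunk: t+9=c, r+1=s, u+4=y, n+9=w, k+1=l.

csywl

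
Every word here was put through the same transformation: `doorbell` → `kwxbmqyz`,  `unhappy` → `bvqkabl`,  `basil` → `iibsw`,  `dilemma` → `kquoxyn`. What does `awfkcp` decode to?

toward

In doorbell: d→k is +7, o→w is +8, o→x is +9, r→b is +10 — the shift increases by 1 each position. Letter i (0-indexed) is shifted by i+7, so successive shifts are 7, 8, 9, ….
Decoding awfkcp: a−7=t, w−8=o, f−9=w, k−10=a, c−11=r, p−12=d.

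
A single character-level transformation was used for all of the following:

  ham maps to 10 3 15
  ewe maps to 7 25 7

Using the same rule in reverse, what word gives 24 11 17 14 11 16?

violin

h is letter #8 and maps to 10: an offset of 2. Each letter is replaced by its alphabet position (a=1..z=26) + 2.
Reversing it on 24 11 17 14 11 16: 24→(24−2)÷1=22=v, 11→(11−2)÷1=9=i, 17→(17−2)÷1=15=o, 14→(14−2)÷1=12=l, 11→(11−2)÷1=9=i, 16→(16−2)÷1=14=n.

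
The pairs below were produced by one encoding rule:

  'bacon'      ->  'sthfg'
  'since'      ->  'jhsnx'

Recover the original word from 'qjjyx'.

The word is reversed, then every letter is shifted forward by 5.
Reversing it on qjjyx: shift back: q−5=l, j−5=e, j−5=e, y−5=t, x−5=s → leets; then reverse → steel.

steel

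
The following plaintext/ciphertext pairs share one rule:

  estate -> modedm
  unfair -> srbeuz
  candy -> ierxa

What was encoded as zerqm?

e(4)→m(12) and s(18)→o(14) fit y≡15x+4 (mod 26); the inverse of 15 mod 26 is 7. Treating letters as 0–25, the rule is x ↦ 15x + 4 (mod 26).
Decoding zerqm: z(25)→7·(25−4)≡17=r; e(4)→7·(4−4)≡0=a; r(17)→7·(17−4)≡13=n; q(16)→7·(16−4)≡6=g; m(12)→7·(12−4)≡4=e (all mod 26).

range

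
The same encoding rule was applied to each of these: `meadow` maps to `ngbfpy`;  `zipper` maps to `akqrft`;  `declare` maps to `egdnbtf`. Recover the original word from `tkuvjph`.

Shifts by position in meadow: pos 0: m→n (+1), pos 1: e→g (+2), pos 2: a→b (+1), pos 3: d→f (+2) — repeating every 2. A repeating key of period 2 is used — shifts +1, +2 over and over.
Decoding tkuvjph: t−1=s, k−2=i, u−1=t, v−2=t, j−1=i, p−2=n, h−1=g.

sitting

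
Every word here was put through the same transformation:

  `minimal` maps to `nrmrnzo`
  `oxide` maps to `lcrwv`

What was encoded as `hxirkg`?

Each letter is replaced by its mirror in the alphabet: a↔z, b↔y, c↔x, and so on (the Atbash cipher).
Undoing it on hxirkg: h↔s, x↔c, i↔r, r↔i, k↔p, g↔t.

script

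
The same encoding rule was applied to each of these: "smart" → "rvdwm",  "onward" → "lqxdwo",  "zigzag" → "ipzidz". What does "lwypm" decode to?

orbit

s(18)→r(17) and m(12)→v(21) fit y≡21x+3 (mod 26); the inverse of 21 mod 26 is 5. Treating letters as 0–25, the rule is x ↦ 21x + 3 (mod 26).
Decoding lwypm: l(11)→5·(11−3)≡14=o; w(22)→5·(22−3)≡17=r; y(24)→5·(24−3)≡1=b; p(15)→5·(15−3)≡8=i; m(12)→5·(12−3)≡19=t (all mod 26).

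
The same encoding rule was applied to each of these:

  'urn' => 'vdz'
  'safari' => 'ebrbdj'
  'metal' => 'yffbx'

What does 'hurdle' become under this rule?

Two shifts are in play — +1 for a/e/i/o/u, +12 for every other letter.
On hurdle: h(cons)+12=t, u(vowel)+1=v, r(cons)+12=d, d(cons)+12=p, l(cons)+12=x, e(vowel)+1=f.

tvdpxf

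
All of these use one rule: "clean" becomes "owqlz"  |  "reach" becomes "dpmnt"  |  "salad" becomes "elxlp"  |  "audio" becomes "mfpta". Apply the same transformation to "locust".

Shifts by position in clean: pos 0: c→o (+12), pos 1: l→w (+11), pos 2: e→q (+12), pos 3: a→l (+11) — repeating every 2. The shifts repeat in a cycle of length 2: positions 0,1,… shift by +12, +11, then the pattern repeats.
On locust: l+12=x, o+11=z, c+12=o, u+11=f, s+12=e, t+11=e.

xzofee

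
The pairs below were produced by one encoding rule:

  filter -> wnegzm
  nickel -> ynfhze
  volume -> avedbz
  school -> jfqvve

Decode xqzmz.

f(5)→w(22) and i(8)→n(13) fit y≡23x+11 (mod 26); the inverse of 23 mod 26 is 17. This is an affine cipher: with a=0,…,z=25, each position x becomes (23x+11) mod 26.
Undoing it on xqzmz: x(23)→17·(23−11)≡22=w; q(16)→17·(16−11)≡7=h; z(25)→17·(25−11)≡4=e; m(12)→17·(12−11)≡17=r; z(25)→17·(25−11)≡4=e (all mod 26).

where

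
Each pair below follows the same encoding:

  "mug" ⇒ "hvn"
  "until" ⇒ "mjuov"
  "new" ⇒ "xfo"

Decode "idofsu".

trench

The output letters match the input read backwards, each shifted +1: mug reversed is gum. Read the word backwards and shift each letter +1.
Reversing it on idofsu: shift back: i−1=h, d−1=c, o−1=n, f−1=e, s−1=r, u−1=t → hcnert; then reverse → trench.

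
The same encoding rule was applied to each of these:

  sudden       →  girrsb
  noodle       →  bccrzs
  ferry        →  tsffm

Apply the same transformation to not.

bch

Compare letters: s→g is +14, u→i is +14, d→r is +14 — a constant shift. Every letter moves 14 places later in the alphabet, wrapping around z→a.
On not: n+14=b, o+14=c, t+14=h.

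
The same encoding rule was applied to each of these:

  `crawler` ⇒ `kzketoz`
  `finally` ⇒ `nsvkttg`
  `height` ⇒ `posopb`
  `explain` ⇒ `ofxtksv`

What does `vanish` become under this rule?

dkvsap

The shift depends on letter class: consonant c→k is +8, but vowel a→k is +10. Vowels shift forward by 10 and consonants shift forward by 8.
On vanish: v(cons)+8=d, a(vowel)+10=k, n(cons)+8=v, i(vowel)+10=s, s(cons)+8=a, h(cons)+8=p.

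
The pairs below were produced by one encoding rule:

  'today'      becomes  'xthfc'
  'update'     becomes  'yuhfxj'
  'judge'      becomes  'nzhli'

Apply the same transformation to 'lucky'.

A repeating key of period 2 is used — shifts +4, +5 over and over.
For lucky: l+4=p, u+5=z, c+4=g, k+5=p, y+4=c.

pzgpc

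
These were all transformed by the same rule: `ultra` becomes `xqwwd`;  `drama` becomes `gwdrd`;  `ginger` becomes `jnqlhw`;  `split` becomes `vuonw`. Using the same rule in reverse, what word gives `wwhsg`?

Shifts by position in ultra: pos 0: u→x (+3), pos 1: l→q (+5), pos 2: t→w (+3), pos 3: r→w (+5) — repeating every 2. It's a Vigenère-style cipher with numeric key [3,5]: position i shifts by key[i mod 2].
Reversing it on wwhsg: w−3=t, w−5=r, h−3=e, s−5=n, g−3=d.

trend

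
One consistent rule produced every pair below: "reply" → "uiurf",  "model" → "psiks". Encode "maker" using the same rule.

In reply: r→u is +3, e→i is +4, p→u is +5, l→r is +6 — the shift increases by 1 each position. Letter i (0-indexed) is shifted by i+3, so successive shifts are 3, 4, 5, ….
For maker: m+3=p, a+4=e, k+5=p, e+6=k, r+7=y.

pepky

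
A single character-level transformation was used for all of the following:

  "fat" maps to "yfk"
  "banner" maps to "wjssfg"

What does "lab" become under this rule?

The output letters match the input read backwards, each shifted +5: fat reversed is taf. Two steps: reverse the string, then apply a Caesar shift of +5.
On lab: reverse → bal; then shift: b+5=g, a+5=f, l+5=q.

gfq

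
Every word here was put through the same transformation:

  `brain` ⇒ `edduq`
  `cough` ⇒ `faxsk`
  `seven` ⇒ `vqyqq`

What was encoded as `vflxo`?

still

Shifts by position in brain: pos 0: b→e (+3), pos 1: r→d (+12), pos 2: a→d (+3), pos 3: i→u (+12) — repeating every 2. A repeating key of period 2 is used — shifts +3, +12 over and over.
Decoding vflxo: v−3=s, f−12=t, l−3=i, x−12=l, o−3=l.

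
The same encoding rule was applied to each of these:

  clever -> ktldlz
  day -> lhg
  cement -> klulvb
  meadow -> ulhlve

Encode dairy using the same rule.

Vowels shift forward by 7 and consonants shift forward by 8.
For dairy: d(cons)+8=l, a(vowel)+7=h, i(vowel)+7=p, r(cons)+8=z, y(cons)+8=g.

lhpzg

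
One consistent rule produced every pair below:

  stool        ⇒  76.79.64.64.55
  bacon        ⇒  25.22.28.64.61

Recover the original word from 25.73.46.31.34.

bride

With a=1..z=26, the number is 3·pos + 19.
Undoing it on 25.73.46.31.34: 25→(25−19)÷3=2=b, 73→(73−19)÷3=18=r, 46→(46−19)÷3=9=i, 31→(31−19)÷3=4=d, 34→(34−19)÷3=5=e.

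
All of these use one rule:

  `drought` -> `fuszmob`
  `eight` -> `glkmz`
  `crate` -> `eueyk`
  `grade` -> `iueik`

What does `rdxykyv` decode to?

pattern

Each letter shifts forward by (position + 2), i.e. 2, 3, 4, … — the shift grows by one for each successive letter.
Undoing it on rdxykyv: r−2=p, d−3=a, x−4=t, y−5=t, k−6=e, y−7=r, v−8=n.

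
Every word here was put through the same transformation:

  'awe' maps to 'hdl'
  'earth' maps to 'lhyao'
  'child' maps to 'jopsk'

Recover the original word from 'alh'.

Compare letters: a→h is +7, w→d is +7, e→l is +7 — a constant shift. Every letter moves 7 places later in the alphabet, wrapping around z→a.
Decoding alh: a−7=t, l−7=e, h−7=a.

tea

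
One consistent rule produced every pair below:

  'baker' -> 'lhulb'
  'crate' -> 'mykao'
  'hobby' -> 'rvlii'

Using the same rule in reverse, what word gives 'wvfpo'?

Shifts by position in baker: pos 0: b→l (+10), pos 1: a→h (+7), pos 2: k→u (+10), pos 3: e→l (+7) — repeating every 2. The shifts repeat in a cycle of length 2: positions 0,1,… shift by +10, +7, then the pattern repeats.
Decoding wvfpo: w−10=m, v−7=o, f−10=v, p−7=i, o−10=e.

movie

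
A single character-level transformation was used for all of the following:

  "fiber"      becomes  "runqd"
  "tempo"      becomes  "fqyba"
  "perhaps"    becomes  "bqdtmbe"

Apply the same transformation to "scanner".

Each letter is shifted forward by 12 in the alphabet (a Caesar shift of +12).
For scanner: s+12=e, c+12=o, a+12=m, n+12=z, n+12=z, e+12=q, r+12=d.

eomzzqd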